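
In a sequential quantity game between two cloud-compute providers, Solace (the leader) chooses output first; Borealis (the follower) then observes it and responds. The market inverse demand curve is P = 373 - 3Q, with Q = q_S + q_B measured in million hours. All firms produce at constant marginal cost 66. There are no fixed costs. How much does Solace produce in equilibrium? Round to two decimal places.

51.17

The follower Borealis best-responds to any q_S: π_B = (373 - 3Q)q_B - 66q_B.
Setting the follower's marginal profit to zero, 307 - 3q_S - 6q_B = 0, i.e. q_B = (307 - 3q_S)/6.
The leader anticipates this reaction. Substituting into P = 373 - 3Q gives P = 439/2 - (3/2)q_S, so π_S = (439/2 - (3/2)q_S)q_S - 66q_S.
Maximising: ∂π_S/∂q_S = 307/2 - 3q_S = 0, giving q_S = 307/6.
Then q_B = (307 - 3·(307/6))/6 = 307/12.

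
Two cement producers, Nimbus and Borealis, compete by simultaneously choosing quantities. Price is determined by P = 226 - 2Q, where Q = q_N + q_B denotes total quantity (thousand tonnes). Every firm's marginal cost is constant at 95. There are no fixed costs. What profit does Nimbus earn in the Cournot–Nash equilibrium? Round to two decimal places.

Each firm earns π_i = (226 - 2Q)q_i - 95q_i.
Setting ∂π_i/∂q_i = 0 with rivals' quantities fixed: 131 - 4q_i - 2q_j = 0.
By symmetry each firm produces the same amount; substituting q_j = q_i yields q_i = 131/6.
Price P = 226 - 2·(131/3) = 416/3.
Nimbus's profit: (416/3 - 95)·(131/6) = 953.3889.

953.39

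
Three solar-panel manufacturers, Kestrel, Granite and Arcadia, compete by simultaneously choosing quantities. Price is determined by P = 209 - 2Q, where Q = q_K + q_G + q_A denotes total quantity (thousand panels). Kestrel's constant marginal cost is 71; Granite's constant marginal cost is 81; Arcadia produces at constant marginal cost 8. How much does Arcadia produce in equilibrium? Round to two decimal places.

42.13

Kestrel's profit: π_K = (209 - 2Q)q_K - (71q_K). Setting ∂π_K/∂q_K = 0: 138 - 4q_K - 2(q_G + q_A) = 0.
Granite's profit: π_G = (209 - 2Q)q_G - (81q_G). Setting ∂π_G/∂q_G = 0: 128 - 4q_G - 2(q_K + q_A) = 0.
Arcadia's profit: π_A = (209 - 2Q)q_A - (8q_A). Setting ∂π_A/∂q_A = 0: 201 - 4q_A - 2(q_K + q_G) = 0.
Summing all 3 equations gives 467 − 8Q = 0, hence Q = 467/8.
Back-substituting: q_K = (138 − 467/4)/2 = 85/8, q_G = (128 − 467/4)/2 = 45/8, q_A = (201 − 467/4)/2 = 337/8.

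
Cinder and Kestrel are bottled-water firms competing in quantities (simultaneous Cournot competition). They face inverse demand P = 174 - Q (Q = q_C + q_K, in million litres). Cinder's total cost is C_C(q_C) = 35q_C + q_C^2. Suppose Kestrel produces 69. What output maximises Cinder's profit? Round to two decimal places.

17.50

With the rival's output fixed at 69, Cinder's profit is π_C = (174 - 69 - q_C)q_C - (35q_C + q_C²) = (105 - q_C)q_C - (35q_C + q_C²).
∂π_C/∂q_C = 70 - 4q_C = 0, so q_C = 35/2.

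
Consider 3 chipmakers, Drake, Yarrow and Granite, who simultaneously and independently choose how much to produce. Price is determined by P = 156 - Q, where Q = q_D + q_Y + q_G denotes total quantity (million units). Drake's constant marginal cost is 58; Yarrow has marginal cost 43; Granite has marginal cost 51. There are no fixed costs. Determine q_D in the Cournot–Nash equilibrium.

19

Drake's profit: π_D = (156 - Q)q_D - (58q_D). Setting ∂π_D/∂q_D = 0: 98 - 2q_D - (q_Y + q_G) = 0.
Yarrow's first-order condition: 113 - 2q_Y - (q_D + q_G) = 0.
Granite's first-order condition: 105 - 2q_G - (q_D + q_Y) = 0.
Adding the 3 conditions: 316 − 2Q − 2Q = 0, i.e. Q = 79.
Back-substituting: q_D = (98 − 79) = 19, q_Y = (113 − 79) = 34, q_G = (105 − 79) = 26.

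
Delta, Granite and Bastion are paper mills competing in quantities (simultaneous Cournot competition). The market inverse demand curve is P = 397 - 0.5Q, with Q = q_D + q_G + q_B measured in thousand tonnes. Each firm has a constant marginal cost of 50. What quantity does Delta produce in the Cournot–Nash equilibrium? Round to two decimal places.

A representative firm's profit is π_i = q_i(397 - 0.5Q) - 50q_i.
First-order condition (treating rivals' output as given): 347 - q_i - (1/2)·Σ_{j≠i} q_j = 0.
With identical firms every q_j equals q_i, so Σ_{j≠i} q_j = 2q_i and 347 = 2q_i, giving q_i = 347/2.

173.50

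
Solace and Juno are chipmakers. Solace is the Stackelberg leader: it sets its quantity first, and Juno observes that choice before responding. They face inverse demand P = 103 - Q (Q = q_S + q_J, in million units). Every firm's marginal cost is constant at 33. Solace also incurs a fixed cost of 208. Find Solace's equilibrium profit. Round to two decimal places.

The follower Juno best-responds to any q_S: π_J = (103 - Q)q_J - 33q_J.
∂π_J/∂q_J = 70 - q_S - 2q_J = 0 gives the reaction function q_J = (70 - q_S)/2.
The leader anticipates this reaction. Substituting into P = 103 - Q gives P = 68 - (1/2)q_S, so π_S = (68 - (1/2)q_S)q_S - 33q_S.
The leader's first-order condition 35 - q_S = 0 yields q_S = 35.
Then q_J = (70 - 35)/2 = 35/2.
Price P = 103 - 105/2 = 101/2.
Solace's profit: (101/2 - 33)·35 - 208 = 809/2.

404.50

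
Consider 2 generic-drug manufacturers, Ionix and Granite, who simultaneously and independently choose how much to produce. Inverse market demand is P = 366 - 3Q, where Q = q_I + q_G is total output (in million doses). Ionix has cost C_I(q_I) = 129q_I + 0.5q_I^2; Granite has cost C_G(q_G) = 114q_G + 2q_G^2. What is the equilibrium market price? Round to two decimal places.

Ionix's profit: π_I = (366 - 3Q)q_I - (129q_I + (1/2)q_I²). Setting ∂π_I/∂q_I = 0: 237 - 7q_I - 3(q_G) = 0.
Granite's profit: π_G = (366 - 3Q)q_G - (114q_G + 2q_G²). Setting ∂π_G/∂q_G = 0: 252 - 10q_G - 3(q_I) = 0.
Best responses: q_I = (237 - 3q_G)/7, q_G = (252 - 3q_I)/10.
Solving the pair: q_I = 1614/61, q_G = 1053/61.
Total output Q = 43.7213, so price P = 366 - 3·43.7213 = 234.8361.

234.84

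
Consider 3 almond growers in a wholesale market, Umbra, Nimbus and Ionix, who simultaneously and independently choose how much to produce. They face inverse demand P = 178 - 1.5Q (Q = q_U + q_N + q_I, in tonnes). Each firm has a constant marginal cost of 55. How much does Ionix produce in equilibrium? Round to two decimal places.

A representative firm's profit is π_i = q_i(178 - 1.5Q) - 55q_i.
First-order condition (treating rivals' output as given): 123 - 3q_i - (3/2)·Σ_{j≠i} q_j = 0.
With identical firms every q_j equals q_i, so Σ_{j≠i} q_j = 2q_i and 123 = 6q_i, giving q_i = 41/2.

20.50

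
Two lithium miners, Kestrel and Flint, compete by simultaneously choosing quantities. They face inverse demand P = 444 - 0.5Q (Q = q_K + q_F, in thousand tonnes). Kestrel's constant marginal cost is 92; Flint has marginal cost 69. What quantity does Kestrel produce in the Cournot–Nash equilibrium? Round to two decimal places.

219.33

Kestrel's profit: π_K = (444 - 0.5Q)q_K - (92q_K). Setting ∂π_K/∂q_K = 0: 352 - q_K - (1/2)(q_F) = 0.
Flint's first-order condition: 375 - q_F - (1/2)(q_K) = 0.
Rearranging gives the reaction functions q_K = (352 - (1/2)q_F) and q_F = (375 - (1/2)q_K).
Solving the pair: q_K = 658/3, q_F = 796/3.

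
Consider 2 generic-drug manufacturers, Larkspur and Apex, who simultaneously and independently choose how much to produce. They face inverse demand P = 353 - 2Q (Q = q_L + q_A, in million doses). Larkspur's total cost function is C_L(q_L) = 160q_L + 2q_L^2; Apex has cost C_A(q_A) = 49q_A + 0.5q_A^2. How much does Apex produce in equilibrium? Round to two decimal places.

56.83

Larkspur's profit: π_L = (353 - 2Q)q_L - (160q_L + 2q_L²). Setting ∂π_L/∂q_L = 0: 193 - 8q_L - 2(q_A) = 0.
Apex's first-order condition: 304 - 5q_A - 2(q_L) = 0.
Best responses: q_L = (193 - 2q_A)/8, q_A = (304 - 2q_L)/5.
Solving the pair: q_L = 119/12, q_A = 341/6.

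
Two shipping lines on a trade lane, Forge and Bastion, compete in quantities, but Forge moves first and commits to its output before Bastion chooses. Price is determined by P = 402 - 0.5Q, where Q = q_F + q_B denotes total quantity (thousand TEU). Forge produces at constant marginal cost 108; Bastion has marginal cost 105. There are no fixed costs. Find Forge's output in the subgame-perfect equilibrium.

The follower Bastion best-responds to any q_F: π_B = (402 - 0.5Q)q_B - 105q_B.
∂π_B/∂q_B = 297 - (1/2)q_F - q_B = 0 gives the reaction function q_B = (297 - (1/2)q_F).
Forge substitutes q_B(q_F) into its own profit: π_F = q_F(402 - (1/2)q_F - (297 - (1/2)q_F)/2) - 108q_F = (507/2 - (1/4)q_F)q_F - 108q_F.
Maximising: ∂π_F/∂q_F = 291/2 - (1/2)q_F = 0, giving q_F = 291.
Then q_B = (297 - (1/2)·291) = 303/2.

291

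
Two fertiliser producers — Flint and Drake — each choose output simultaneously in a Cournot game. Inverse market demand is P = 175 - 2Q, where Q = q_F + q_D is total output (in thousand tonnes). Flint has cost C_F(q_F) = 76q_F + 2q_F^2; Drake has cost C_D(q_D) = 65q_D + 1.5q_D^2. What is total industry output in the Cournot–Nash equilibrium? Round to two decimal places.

Flint's profit: π_F = (175 - 2Q)q_F - (76q_F + 2q_F²). Setting ∂π_F/∂q_F = 0: 99 - 8q_F - 2(q_D) = 0.
Drake's profit: π_D = (175 - 2Q)q_D - (65q_D + (3/2)q_D²). Setting ∂π_D/∂q_D = 0: 110 - 7q_D - 2(q_F) = 0.
So q_F = (99 - 2q_D)/8 and q_D = (110 - 2q_F)/7.
Solving the pair: q_F = 473/52, q_D = 341/26.
Total output Q = 473/52 + 341/26 = 1155/52.

22.21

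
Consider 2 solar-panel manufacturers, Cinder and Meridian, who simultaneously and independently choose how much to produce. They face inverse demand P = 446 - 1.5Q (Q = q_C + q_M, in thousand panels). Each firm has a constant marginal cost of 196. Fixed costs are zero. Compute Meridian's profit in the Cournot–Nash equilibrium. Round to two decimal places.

Each firm earns π_i = (446 - 1.5Q)q_i - 196q_i.
Setting ∂π_i/∂q_i = 0 with rivals' quantities fixed: 250 - 3q_i - (3/2)q_j = 0.
By symmetry each firm produces the same amount; substituting q_j = q_i yields q_i = 250/(9/2) = 500/9.
Price P = 446 - (3/2)·(1000/9) = 838/3.
Meridian's profit: (838/3 - 196)·(500/9) = 4629.6296.

4629.63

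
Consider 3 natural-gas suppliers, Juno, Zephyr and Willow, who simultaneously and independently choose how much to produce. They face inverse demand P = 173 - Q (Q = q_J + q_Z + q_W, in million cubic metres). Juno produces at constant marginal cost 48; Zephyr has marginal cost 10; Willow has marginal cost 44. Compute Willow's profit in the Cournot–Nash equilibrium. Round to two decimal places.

Juno's profit: π_J = (173 - Q)q_J - (48q_J). Setting ∂π_J/∂q_J = 0: 125 - 2q_J - (q_Z + q_W) = 0.
Zephyr's first-order condition: 163 - 2q_Z - (q_J + q_W) = 0.
Willow's first-order condition: 129 - 2q_W - (q_J + q_Z) = 0.
Adding the 3 first-order conditions: 417 − 4Q = 0, so Q = 417/4.
Back-substituting: q_J = (125 − 417/4) = 83/4, q_Z = (163 − 417/4) = 235/4, q_W = (129 − 417/4) = 99/4.
Price P = 173 - 417/4 = 275/4.
Willow's profit: (275/4 - 44)·(99/4) = 612.5625.

612.56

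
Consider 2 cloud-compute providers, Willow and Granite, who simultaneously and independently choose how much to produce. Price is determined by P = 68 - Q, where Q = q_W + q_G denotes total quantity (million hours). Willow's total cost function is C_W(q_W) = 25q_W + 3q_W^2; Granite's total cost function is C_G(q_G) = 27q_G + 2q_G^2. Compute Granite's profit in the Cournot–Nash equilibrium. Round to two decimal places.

110.31

Willow's profit: π_W = (68 - Q)q_W - (25q_W + 3q_W²). Setting ∂π_W/∂q_W = 0: 43 - 8q_W - (q_G) = 0.
Granite's profit: π_G = (68 - Q)q_G - (27q_G + 2q_G²). Setting ∂π_G/∂q_G = 0: 41 - 6q_G - (q_W) = 0.
So q_W = (43 - q_G)/8 and q_G = (41 - q_W)/6.
Substituting one into the other gives q_W = 217/47 and q_G = 285/47.
Price P = 68 - 502/47 = 57.3191.
Granite's profit: 57.3191·(285/47) - 27·(285/47) - 2(285/47)² = 110.3101.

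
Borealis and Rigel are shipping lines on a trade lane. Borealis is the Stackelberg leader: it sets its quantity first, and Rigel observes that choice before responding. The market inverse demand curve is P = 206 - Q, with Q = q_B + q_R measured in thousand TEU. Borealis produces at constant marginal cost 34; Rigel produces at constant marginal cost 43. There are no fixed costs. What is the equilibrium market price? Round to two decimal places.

Solve by backward induction. Given q_B, the follower Rigel maximises π_R = (206 - q_B - q_R)q_R - 43q_R.
Setting the follower's marginal profit to zero, 163 - q_B - 2q_R = 0, i.e. q_R = (163 - q_B)/2.
Borealis substitutes q_R(q_B) into its own profit: π_B = q_B(206 - q_B - (163 - q_B)/2) - 34q_B = (249/2 - (1/2)q_B)q_B - 34q_B.
Leader FOC: 181/2 - q_B = 0, so q_B = 181/2.
Then q_R = (163 - 181/2)/2 = 145/4.
Total output Q = 507/4, so price P = 206 - 507/4 = 317/4.

79.25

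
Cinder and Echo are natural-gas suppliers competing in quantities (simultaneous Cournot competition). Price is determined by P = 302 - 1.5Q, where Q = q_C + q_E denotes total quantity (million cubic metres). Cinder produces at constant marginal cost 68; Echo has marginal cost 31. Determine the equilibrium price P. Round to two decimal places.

Cinder's profit: π_C = (302 - 1.5Q)q_C - (68q_C). Setting ∂π_C/∂q_C = 0: 234 - 3q_C - (3/2)(q_E) = 0.
Echo's profit: π_E = (302 - 1.5Q)q_E - (31q_E). Setting ∂π_E/∂q_E = 0: 271 - 3q_E - (3/2)(q_C) = 0.
Rearranging gives the reaction functions q_C = (234 - (3/2)q_E)/3 and q_E = (271 - (3/2)q_C)/3.
Solving the pair: q_C = 394/9, q_E = 616/9.
Total output Q = 1010/9, so price P = 302 - (3/2)·(1010/9) = 401/3.

133.67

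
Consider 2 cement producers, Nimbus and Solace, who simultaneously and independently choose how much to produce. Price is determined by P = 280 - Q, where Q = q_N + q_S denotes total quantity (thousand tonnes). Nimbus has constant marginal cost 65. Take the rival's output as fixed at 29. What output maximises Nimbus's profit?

With the rival's output fixed at 29, Nimbus's profit is π_N = (280 - 29 - q_N)q_N - (65q_N) = (251 - q_N)q_N - (65q_N).
∂π_N/∂q_N = 186 - 2q_N = 0, so q_N = 93.

93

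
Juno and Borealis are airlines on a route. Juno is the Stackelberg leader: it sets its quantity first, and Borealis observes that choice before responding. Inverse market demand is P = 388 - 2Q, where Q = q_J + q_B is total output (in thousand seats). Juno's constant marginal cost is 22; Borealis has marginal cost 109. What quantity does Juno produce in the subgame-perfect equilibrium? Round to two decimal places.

113.25

The follower Borealis best-responds to any q_J: π_B = (388 - 2Q)q_B - 109q_B.
∂π_B/∂q_B = 279 - 2q_J - 4q_B = 0 gives the reaction function q_B = (279 - 2q_J)/4.
The leader anticipates this reaction. Substituting into P = 388 - 2Q gives P = 497/2 - q_J, so π_J = (497/2 - q_J)q_J - 22q_J.
Maximising: ∂π_J/∂q_J = 453/2 - 2q_J = 0, giving q_J = 453/4.
Then q_B = (279 - 2·(453/4))/4 = 105/8.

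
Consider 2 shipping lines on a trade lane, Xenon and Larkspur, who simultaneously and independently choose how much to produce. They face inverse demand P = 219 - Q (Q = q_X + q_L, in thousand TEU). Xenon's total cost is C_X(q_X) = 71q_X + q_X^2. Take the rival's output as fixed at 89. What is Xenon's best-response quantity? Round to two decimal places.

With the rival's output fixed at 89, Xenon's profit is π_X = (219 - 89 - q_X)q_X - (71q_X + q_X²) = (130 - q_X)q_X - (71q_X + q_X²).
∂π_X/∂q_X = 59 - 4q_X = 0, so q_X = 59/4.

14.75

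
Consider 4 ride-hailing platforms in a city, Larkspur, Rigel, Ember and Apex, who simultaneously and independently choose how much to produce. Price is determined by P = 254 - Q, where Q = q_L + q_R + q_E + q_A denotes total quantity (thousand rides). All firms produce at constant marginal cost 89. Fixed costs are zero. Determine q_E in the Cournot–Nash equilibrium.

A representative firm's profit is π_i = q_i(254 - Q) - 89q_i.
First-order condition (treating rivals' output as given): 165 - 2q_i - Σ_{j≠i} q_j = 0.
By symmetry each firm produces the same amount; substituting Σ_{j≠i} q_j = 3q_i yields q_i = 165/5 = 33.

33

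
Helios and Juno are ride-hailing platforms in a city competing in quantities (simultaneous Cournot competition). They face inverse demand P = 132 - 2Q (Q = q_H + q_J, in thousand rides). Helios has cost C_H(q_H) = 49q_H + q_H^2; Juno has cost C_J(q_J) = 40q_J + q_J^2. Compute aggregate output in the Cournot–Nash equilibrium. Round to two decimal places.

21.88

Helios's profit: π_H = (132 - 2Q)q_H - (49q_H + q_H²). Setting ∂π_H/∂q_H = 0: 83 - 6q_H - 2(q_J) = 0.
Juno's profit: π_J = (132 - 2Q)q_J - (40q_J + q_J²). Setting ∂π_J/∂q_J = 0: 92 - 6q_J - 2(q_H) = 0.
Rearranging gives the reaction functions q_H = (83 - 2q_J)/6 and q_J = (92 - 2q_H)/6.
Substituting one into the other gives q_H = 157/16 and q_J = 193/16.
Total output Q = 157/16 + 193/16 = 175/8.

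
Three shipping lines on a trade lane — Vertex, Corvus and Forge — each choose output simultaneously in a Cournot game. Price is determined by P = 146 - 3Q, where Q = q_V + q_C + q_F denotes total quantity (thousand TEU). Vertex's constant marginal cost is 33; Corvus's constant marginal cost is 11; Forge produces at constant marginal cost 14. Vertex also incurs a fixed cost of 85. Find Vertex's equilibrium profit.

Vertex's profit: π_V = (146 - 3Q)q_V - (33q_V). Setting ∂π_V/∂q_V = 0: 113 - 6q_V - 3(q_C + q_F) = 0.
Corvus's profit: π_C = (146 - 3Q)q_C - (11q_C). Setting ∂π_C/∂q_C = 0: 135 - 6q_C - 3(q_V + q_F) = 0.
Forge's first-order condition: 132 - 6q_F - 3(q_V + q_C) = 0.
Adding the 3 first-order conditions: 380 − 12Q = 0, so Q = 95/3.
Back-substituting: q_V = (113 − 95)/3 = 6, q_C = (135 − 95)/3 = 40/3, q_F = (132 − 95)/3 = 37/3.
Price P = 146 - 3·(95/3) = 51.
Vertex's profit: (51 - 33)·6 - 85 = 23.

23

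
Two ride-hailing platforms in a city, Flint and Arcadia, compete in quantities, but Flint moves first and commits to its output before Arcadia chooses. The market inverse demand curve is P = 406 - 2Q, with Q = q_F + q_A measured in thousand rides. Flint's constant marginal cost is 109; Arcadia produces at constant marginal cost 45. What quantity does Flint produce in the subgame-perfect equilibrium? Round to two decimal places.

The follower Arcadia best-responds to any q_F: π_A = (406 - 2Q)q_A - 45q_A.
Setting the follower's marginal profit to zero, 361 - 2q_F - 4q_A = 0, i.e. q_A = (361 - 2q_F)/4.
The leader anticipates this reaction. Substituting into P = 406 - 2Q gives P = 451/2 - q_F, so π_F = (451/2 - q_F)q_F - 109q_F.
The leader's first-order condition 233/2 - 2q_F = 0 yields q_F = 233/4.
Then q_A = (361 - 2·(233/4))/4 = 489/8.

58.25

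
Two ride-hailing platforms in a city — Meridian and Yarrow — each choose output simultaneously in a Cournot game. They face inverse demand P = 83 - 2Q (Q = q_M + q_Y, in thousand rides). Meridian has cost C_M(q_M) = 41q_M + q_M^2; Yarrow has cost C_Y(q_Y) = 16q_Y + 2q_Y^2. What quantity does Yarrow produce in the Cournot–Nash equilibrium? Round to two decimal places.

Meridian's profit: π_M = (83 - 2Q)q_M - (41q_M + q_M²). Setting ∂π_M/∂q_M = 0: 42 - 6q_M - 2(q_Y) = 0.
Yarrow's profit: π_Y = (83 - 2Q)q_Y - (16q_Y + 2q_Y²). Setting ∂π_Y/∂q_Y = 0: 67 - 8q_Y - 2(q_M) = 0.
So q_M = (42 - 2q_Y)/6 and q_Y = (67 - 2q_M)/8.
Substituting one into the other gives q_M = 101/22 and q_Y = 159/22.

7.23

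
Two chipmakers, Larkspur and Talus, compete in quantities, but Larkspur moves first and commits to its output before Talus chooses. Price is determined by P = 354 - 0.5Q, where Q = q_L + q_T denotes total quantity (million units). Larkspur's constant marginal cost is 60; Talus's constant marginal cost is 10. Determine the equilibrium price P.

121

The follower Talus best-responds to any q_L: π_T = (354 - 0.5Q)q_T - 10q_T.
Setting the follower's marginal profit to zero, 344 - (1/2)q_L - q_T = 0, i.e. q_T = (344 - (1/2)q_L).
The leader anticipates this reaction. Substituting into P = 354 - 0.5Q gives P = 182 - (1/4)q_L, so π_L = (182 - (1/4)q_L)q_L - 60q_L.
Leader FOC: 122 - (1/2)q_L = 0, so q_L = 244.
Then q_T = (344 - (1/2)·244) = 222.
Total output Q = 466, so price P = 354 - (1/2)·466 = 121.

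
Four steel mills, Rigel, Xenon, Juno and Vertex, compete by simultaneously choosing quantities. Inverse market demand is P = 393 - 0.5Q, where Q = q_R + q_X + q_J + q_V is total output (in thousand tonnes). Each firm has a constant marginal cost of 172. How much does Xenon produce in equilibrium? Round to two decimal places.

Each firm earns π_i = (393 - 0.5Q)q_i - 172q_i.
First-order condition (treating rivals' output as given): 221 - q_i - (1/2)·Σ_{j≠i} q_j = 0.
With identical firms every q_j equals q_i, so Σ_{j≠i} q_j = 3q_i and 221 = (5/2)q_i, giving q_i = 442/5.

88.40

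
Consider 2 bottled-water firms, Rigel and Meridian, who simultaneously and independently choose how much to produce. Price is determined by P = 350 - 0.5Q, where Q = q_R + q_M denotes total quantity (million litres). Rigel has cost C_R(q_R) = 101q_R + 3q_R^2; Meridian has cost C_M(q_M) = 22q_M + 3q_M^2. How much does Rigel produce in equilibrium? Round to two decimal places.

Rigel's profit: π_R = (350 - 0.5Q)q_R - (101q_R + 3q_R²). Setting ∂π_R/∂q_R = 0: 249 - 7q_R - (1/2)(q_M) = 0.
Meridian's profit: π_M = (350 - 0.5Q)q_M - (22q_M + 3q_M²). Setting ∂π_M/∂q_M = 0: 328 - 7q_M - (1/2)(q_R) = 0.
Rearranging gives the reaction functions q_R = (249 - (1/2)q_M)/7 and q_M = (328 - (1/2)q_R)/7.
Solving the pair: q_R = 32.3897, q_M = 44.5436.

32.39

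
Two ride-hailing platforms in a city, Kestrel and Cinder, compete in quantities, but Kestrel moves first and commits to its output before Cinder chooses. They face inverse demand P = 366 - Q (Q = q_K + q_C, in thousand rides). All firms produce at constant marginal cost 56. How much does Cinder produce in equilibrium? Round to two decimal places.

Solve by backward induction. Given q_K, the follower Cinder maximises π_C = (366 - q_K - q_C)q_C - 56q_C.
∂π_C/∂q_C = 310 - q_K - 2q_C = 0 gives the reaction function q_C = (310 - q_K)/2.
The leader anticipates this reaction. Substituting into P = 366 - Q gives P = 211 - (1/2)q_K, so π_K = (211 - (1/2)q_K)q_K - 56q_K.
Leader FOC: 155 - q_K = 0, so q_K = 155.
Then q_C = (310 - 155)/2 = 155/2.

77.50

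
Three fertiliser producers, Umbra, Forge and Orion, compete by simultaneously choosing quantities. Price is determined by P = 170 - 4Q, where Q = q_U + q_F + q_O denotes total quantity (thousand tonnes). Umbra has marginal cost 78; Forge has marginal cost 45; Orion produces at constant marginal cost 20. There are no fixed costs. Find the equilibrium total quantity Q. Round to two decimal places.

Umbra's profit: π_U = (170 - 4Q)q_U - (78q_U). Setting ∂π_U/∂q_U = 0: 92 - 8q_U - 4(q_F + q_O) = 0.
Forge's first-order condition: 125 - 8q_F - 4(q_U + q_O) = 0.
Orion's profit: π_O = (170 - 4Q)q_O - (20q_O). Setting ∂π_O/∂q_O = 0: 150 - 8q_O - 4(q_U + q_F) = 0.
Adding the 3 first-order conditions: 367 − 16Q = 0, so Q = 367/16.
Back-substituting: q_U = (92 − 367/4)/4 = 1/16, q_F = (125 − 367/4)/4 = 133/16, q_O = (150 − 367/4)/4 = 233/16.
Total output Q = 1/16 + 133/16 + 233/16 = 367/16.

22.94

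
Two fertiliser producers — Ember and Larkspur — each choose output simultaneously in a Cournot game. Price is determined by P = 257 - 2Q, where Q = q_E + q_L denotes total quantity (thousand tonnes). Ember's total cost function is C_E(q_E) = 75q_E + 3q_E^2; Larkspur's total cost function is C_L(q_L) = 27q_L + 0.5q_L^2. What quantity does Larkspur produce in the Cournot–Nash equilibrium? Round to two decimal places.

42.09

Ember's profit: π_E = (257 - 2Q)q_E - (75q_E + 3q_E²). Setting ∂π_E/∂q_E = 0: 182 - 10q_E - 2(q_L) = 0.
Larkspur's first-order condition: 230 - 5q_L - 2(q_E) = 0.
Best responses: q_E = (182 - 2q_L)/10, q_L = (230 - 2q_E)/5.
Solving the pair: q_E = 225/23, q_L = 968/23.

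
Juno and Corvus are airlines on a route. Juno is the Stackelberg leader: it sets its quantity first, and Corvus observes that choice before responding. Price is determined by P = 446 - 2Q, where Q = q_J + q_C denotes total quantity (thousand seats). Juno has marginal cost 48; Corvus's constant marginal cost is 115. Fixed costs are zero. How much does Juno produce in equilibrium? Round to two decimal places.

116.25

Solve by backward induction. Given q_J, the follower Corvus maximises π_C = (446 - 2q_J - 2q_C)q_C - 115q_C.
Setting the follower's marginal profit to zero, 331 - 2q_J - 4q_C = 0, i.e. q_C = (331 - 2q_J)/4.
The leader anticipates this reaction. Substituting into P = 446 - 2Q gives P = 561/2 - q_J, so π_J = (561/2 - q_J)q_J - 48q_J.
Leader FOC: 465/2 - 2q_J = 0, so q_J = 465/4.
Then q_C = (331 - 2·(465/4))/4 = 197/8.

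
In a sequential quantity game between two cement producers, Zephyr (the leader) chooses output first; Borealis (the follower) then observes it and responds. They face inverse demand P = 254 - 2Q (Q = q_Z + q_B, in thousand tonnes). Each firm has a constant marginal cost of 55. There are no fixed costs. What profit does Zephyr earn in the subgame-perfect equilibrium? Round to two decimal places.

Solve by backward induction. Given q_Z, the follower Borealis maximises π_B = (254 - 2q_Z - 2q_B)q_B - 55q_B.
Follower FOC: 199 - 2q_Z - 4q_B = 0, so q_B(q_Z) = (199 - 2q_Z)/4.
The leader anticipates this reaction. Substituting into P = 254 - 2Q gives P = 309/2 - q_Z, so π_Z = (309/2 - q_Z)q_Z - 55q_Z.
The leader's first-order condition 199/2 - 2q_Z = 0 yields q_Z = 199/4.
Then q_B = (199 - 2·(199/4))/4 = 199/8.
Price P = 254 - 2·(597/8) = 419/4.
Zephyr's profit: (419/4 - 55)·(199/4) = 2475.0625.

2475.06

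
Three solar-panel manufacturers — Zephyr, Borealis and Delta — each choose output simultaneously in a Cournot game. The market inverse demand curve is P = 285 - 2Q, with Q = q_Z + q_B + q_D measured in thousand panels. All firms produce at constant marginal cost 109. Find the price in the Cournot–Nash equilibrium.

A representative firm's profit is π_i = q_i(285 - 2Q) - 109q_i.
Setting ∂π_i/∂q_i = 0 with rivals' quantities fixed: 176 - 4q_i - 2·Σ_{j≠i} q_j = 0.
With identical firms every q_j equals q_i, so Σ_{j≠i} q_j = 2q_i and 176 = 8q_i, giving q_i = 22.
Total output Q = 66, so price P = 285 - 2·66 = 153.

153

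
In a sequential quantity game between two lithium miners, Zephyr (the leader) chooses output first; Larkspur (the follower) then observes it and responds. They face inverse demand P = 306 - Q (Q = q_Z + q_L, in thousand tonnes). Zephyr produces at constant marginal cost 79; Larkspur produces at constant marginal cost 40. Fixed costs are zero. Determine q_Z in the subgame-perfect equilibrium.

Solve by backward induction. Given q_Z, the follower Larkspur maximises π_L = (306 - q_Z - q_L)q_L - 40q_L.
∂π_L/∂q_L = 266 - q_Z - 2q_L = 0 gives the reaction function q_L = (266 - q_Z)/2.
The leader anticipates this reaction. Substituting into P = 306 - Q gives P = 173 - (1/2)q_Z, so π_Z = (173 - (1/2)q_Z)q_Z - 79q_Z.
The leader's first-order condition 94 - q_Z = 0 yields q_Z = 94.
Then q_L = (266 - 94)/2 = 86.

94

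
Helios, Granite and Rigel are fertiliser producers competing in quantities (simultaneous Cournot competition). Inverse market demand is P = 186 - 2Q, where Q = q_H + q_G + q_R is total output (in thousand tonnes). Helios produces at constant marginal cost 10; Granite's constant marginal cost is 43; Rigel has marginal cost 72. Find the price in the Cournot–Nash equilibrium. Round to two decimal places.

77.75

Helios's profit: π_H = (186 - 2Q)q_H - (10q_H). Setting ∂π_H/∂q_H = 0: 176 - 4q_H - 2(q_G + q_R) = 0.
Granite's profit: π_G = (186 - 2Q)q_G - (43q_G). Setting ∂π_G/∂q_G = 0: 143 - 4q_G - 2(q_H + q_R) = 0.
Rigel's profit: π_R = (186 - 2Q)q_R - (72q_R). Setting ∂π_R/∂q_R = 0: 114 - 4q_R - 2(q_H + q_G) = 0.
Summing all 3 equations gives 433 − 8Q = 0, hence Q = 433/8.
Back-substituting: q_H = (176 − 433/4)/2 = 271/8, q_G = (143 − 433/4)/2 = 139/8, q_R = (114 − 433/4)/2 = 23/8.
Total output Q = 433/8, so price P = 186 - 2·(433/8) = 311/4.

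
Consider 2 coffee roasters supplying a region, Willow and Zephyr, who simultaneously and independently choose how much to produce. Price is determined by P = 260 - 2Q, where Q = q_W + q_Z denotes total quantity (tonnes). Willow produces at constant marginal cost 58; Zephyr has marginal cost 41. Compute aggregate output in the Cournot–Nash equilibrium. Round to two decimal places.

Willow's profit: π_W = (260 - 2Q)q_W - (58q_W). Setting ∂π_W/∂q_W = 0: 202 - 4q_W - 2(q_Z) = 0.
Zephyr's first-order condition: 219 - 4q_Z - 2(q_W) = 0.
Rearranging gives the reaction functions q_W = (202 - 2q_Z)/4 and q_Z = (219 - 2q_W)/4.
Substituting one into the other gives q_W = 185/6 and q_Z = 118/3.
Total output Q = 185/6 + 118/3 = 421/6.

70.17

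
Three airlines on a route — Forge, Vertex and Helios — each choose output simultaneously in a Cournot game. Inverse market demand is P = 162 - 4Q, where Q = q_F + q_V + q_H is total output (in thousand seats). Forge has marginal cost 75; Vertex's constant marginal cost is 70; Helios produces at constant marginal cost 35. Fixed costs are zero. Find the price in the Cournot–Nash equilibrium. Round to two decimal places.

85.50

Forge's profit: π_F = (162 - 4Q)q_F - (75q_F). Setting ∂π_F/∂q_F = 0: 87 - 8q_F - 4(q_V + q_H) = 0.
Vertex's first-order condition: 92 - 8q_V - 4(q_F + q_H) = 0.
Helios's first-order condition: 127 - 8q_H - 4(q_F + q_V) = 0.
Adding the 3 conditions: 306 − 8Q − 8Q = 0, i.e. Q = 153/8.
Back-substituting: q_F = (87 − 153/2)/4 = 21/8, q_V = (92 − 153/2)/4 = 31/8, q_H = (127 − 153/2)/4 = 101/8.
Total output Q = 153/8, so price P = 162 - 4·(153/8) = 171/2.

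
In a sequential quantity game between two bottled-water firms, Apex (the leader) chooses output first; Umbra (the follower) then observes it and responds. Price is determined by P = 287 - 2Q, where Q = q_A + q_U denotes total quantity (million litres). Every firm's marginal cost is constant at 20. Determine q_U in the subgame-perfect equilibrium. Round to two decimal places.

33.38

Solve by backward induction. Given q_A, the follower Umbra maximises π_U = (287 - 2q_A - 2q_U)q_U - 20q_U.
Setting the follower's marginal profit to zero, 267 - 2q_A - 4q_U = 0, i.e. q_U = (267 - 2q_A)/4.
The leader anticipates this reaction. Substituting into P = 287 - 2Q gives P = 307/2 - q_A, so π_A = (307/2 - q_A)q_A - 20q_A.
Maximising: ∂π_A/∂q_A = 267/2 - 2q_A = 0, giving q_A = 267/4.
Then q_U = (267 - 2·(267/4))/4 = 267/8.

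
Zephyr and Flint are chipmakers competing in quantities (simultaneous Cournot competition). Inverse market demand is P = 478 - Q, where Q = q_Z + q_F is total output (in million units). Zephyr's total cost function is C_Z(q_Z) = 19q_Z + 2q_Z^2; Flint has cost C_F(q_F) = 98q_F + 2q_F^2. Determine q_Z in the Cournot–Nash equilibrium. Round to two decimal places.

67.83

Zephyr's profit: π_Z = (478 - Q)q_Z - (19q_Z + 2q_Z²). Setting ∂π_Z/∂q_Z = 0: 459 - 6q_Z - (q_F) = 0.
Flint's first-order condition: 380 - 6q_F - (q_Z) = 0.
Best responses: q_Z = (459 - q_F)/6, q_F = (380 - q_Z)/6.
Substituting one into the other gives q_Z = 67.8286 and q_F = 1821/35.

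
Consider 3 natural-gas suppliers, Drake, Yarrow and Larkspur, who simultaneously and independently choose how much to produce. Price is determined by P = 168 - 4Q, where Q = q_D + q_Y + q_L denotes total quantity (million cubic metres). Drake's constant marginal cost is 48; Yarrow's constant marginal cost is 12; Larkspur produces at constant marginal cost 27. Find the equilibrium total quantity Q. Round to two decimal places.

26.06

Drake's profit: π_D = (168 - 4Q)q_D - (48q_D). Setting ∂π_D/∂q_D = 0: 120 - 8q_D - 4(q_Y + q_L) = 0.
Yarrow's profit: π_Y = (168 - 4Q)q_Y - (12q_Y). Setting ∂π_Y/∂q_Y = 0: 156 - 8q_Y - 4(q_D + q_L) = 0.
Larkspur's profit: π_L = (168 - 4Q)q_L - (27q_L). Setting ∂π_L/∂q_L = 0: 141 - 8q_L - 4(q_D + q_Y) = 0.
Adding the 3 conditions: 417 − 8Q − 8Q = 0, i.e. Q = 417/16.
Back-substituting: q_D = (120 − 417/4)/4 = 63/16, q_Y = (156 − 417/4)/4 = 207/16, q_L = (141 − 417/4)/4 = 147/16.
Total output Q = 63/16 + 207/16 + 147/16 = 417/16.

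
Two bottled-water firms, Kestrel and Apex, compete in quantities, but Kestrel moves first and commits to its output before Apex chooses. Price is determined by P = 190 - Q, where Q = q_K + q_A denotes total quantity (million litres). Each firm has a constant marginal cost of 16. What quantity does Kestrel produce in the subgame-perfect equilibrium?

The follower Apex best-responds to any q_K: π_A = (190 - Q)q_A - 16q_A.
Setting the follower's marginal profit to zero, 174 - q_K - 2q_A = 0, i.e. q_A = (174 - q_K)/2.
Kestrel substitutes q_A(q_K) into its own profit: π_K = q_K(190 - q_K - (174 - q_K)/2) - 16q_K = (103 - (1/2)q_K)q_K - 16q_K.
Leader FOC: 87 - q_K = 0, so q_K = 87.
Then q_A = (174 - 87)/2 = 87/2.

87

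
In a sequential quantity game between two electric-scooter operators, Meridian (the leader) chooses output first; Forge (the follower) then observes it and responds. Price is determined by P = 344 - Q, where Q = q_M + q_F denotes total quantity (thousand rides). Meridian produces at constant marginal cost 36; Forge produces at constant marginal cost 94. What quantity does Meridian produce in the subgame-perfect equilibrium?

183

The follower Forge best-responds to any q_M: π_F = (344 - Q)q_F - 94q_F.
Follower FOC: 250 - q_M - 2q_F = 0, so q_F(q_M) = (250 - q_M)/2.
The leader anticipates this reaction. Substituting into P = 344 - Q gives P = 219 - (1/2)q_M, so π_M = (219 - (1/2)q_M)q_M - 36q_M.
Leader FOC: 183 - q_M = 0, so q_M = 183.
Then q_F = (250 - 183)/2 = 67/2.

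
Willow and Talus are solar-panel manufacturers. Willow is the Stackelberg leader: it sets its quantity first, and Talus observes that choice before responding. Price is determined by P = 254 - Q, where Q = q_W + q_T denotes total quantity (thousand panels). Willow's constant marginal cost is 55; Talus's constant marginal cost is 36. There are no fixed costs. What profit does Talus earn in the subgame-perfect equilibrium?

4096

Solve by backward induction. Given q_W, the follower Talus maximises π_T = (254 - q_W - q_T)q_T - 36q_T.
Follower FOC: 218 - q_W - 2q_T = 0, so q_T(q_W) = (218 - q_W)/2.
The leader anticipates this reaction. Substituting into P = 254 - Q gives P = 145 - (1/2)q_W, so π_W = (145 - (1/2)q_W)q_W - 55q_W.
Maximising: ∂π_W/∂q_W = 90 - q_W = 0, giving q_W = 90.
Then q_T = (218 - 90)/2 = 64.
Price P = 254 - 154 = 100.
Talus's profit: (100 - 36)·64 = 4096.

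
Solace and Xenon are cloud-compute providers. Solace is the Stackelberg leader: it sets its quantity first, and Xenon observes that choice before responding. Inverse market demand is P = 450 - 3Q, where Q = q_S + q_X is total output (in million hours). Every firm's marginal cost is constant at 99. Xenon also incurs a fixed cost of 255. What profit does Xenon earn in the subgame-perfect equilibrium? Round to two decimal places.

Solve by backward induction. Given q_S, the follower Xenon maximises π_X = (450 - 3q_S - 3q_X)q_X - 99q_X.
Follower FOC: 351 - 3q_S - 6q_X = 0, so q_X(q_S) = (351 - 3q_S)/6.
Solace substitutes q_X(q_S) into its own profit: π_S = q_S(450 - 3q_S - (351 - 3q_S)/2) - 99q_S = (549/2 - (3/2)q_S)q_S - 99q_S.
Maximising: ∂π_S/∂q_S = 351/2 - 3q_S = 0, giving q_S = 117/2.
Then q_X = (351 - 3·(117/2))/6 = 117/4.
Price P = 450 - 3·(351/4) = 747/4.
Xenon's profit: (747/4 - 99)·(117/4) - 255 = 2311.6875.

2311.69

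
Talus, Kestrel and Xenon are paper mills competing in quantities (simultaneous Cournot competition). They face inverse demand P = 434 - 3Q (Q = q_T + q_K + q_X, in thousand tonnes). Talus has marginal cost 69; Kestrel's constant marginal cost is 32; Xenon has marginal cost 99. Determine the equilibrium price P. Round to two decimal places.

Talus's profit: π_T = (434 - 3Q)q_T - (69q_T). Setting ∂π_T/∂q_T = 0: 365 - 6q_T - 3(q_K + q_X) = 0.
Kestrel's first-order condition: 402 - 6q_K - 3(q_T + q_X) = 0.
Xenon's first-order condition: 335 - 6q_X - 3(q_T + q_K) = 0.
Summing all 3 equations gives 1102 − 12Q = 0, hence Q = 551/6.
Back-substituting: q_T = (365 − 551/2)/3 = 179/6, q_K = (402 − 551/2)/3 = 253/6, q_X = (335 − 551/2)/3 = 119/6.
Total output Q = 551/6, so price P = 434 - 3·(551/6) = 317/2.

158.50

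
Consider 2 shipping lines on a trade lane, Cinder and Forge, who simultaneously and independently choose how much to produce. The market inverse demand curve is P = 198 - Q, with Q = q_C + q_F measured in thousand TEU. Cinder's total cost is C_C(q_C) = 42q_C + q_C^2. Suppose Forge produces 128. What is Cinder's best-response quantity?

With the rival's output fixed at 128, Cinder's profit is π_C = (198 - 128 - q_C)q_C - (42q_C + q_C²) = (70 - q_C)q_C - (42q_C + q_C²).
∂π_C/∂q_C = 28 - 4q_C = 0, so q_C = 7.

7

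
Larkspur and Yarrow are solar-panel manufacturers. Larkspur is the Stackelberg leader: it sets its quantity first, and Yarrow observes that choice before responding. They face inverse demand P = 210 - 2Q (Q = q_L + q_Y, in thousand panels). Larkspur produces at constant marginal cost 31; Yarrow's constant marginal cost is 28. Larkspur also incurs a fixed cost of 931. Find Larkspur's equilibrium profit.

1005

The follower Yarrow best-responds to any q_L: π_Y = (210 - 2Q)q_Y - 28q_Y.
Follower FOC: 182 - 2q_L - 4q_Y = 0, so q_Y(q_L) = (182 - 2q_L)/4.
Larkspur substitutes q_Y(q_L) into its own profit: π_L = q_L(210 - 2q_L - (182 - 2q_L)/2) - 31q_L = (119 - q_L)q_L - 31q_L.
Maximising: ∂π_L/∂q_L = 88 - 2q_L = 0, giving q_L = 44.
Then q_Y = (182 - 2·44)/4 = 47/2.
Price P = 210 - 2·(135/2) = 75.
Larkspur's profit: (75 - 31)·44 - 931 = 1005.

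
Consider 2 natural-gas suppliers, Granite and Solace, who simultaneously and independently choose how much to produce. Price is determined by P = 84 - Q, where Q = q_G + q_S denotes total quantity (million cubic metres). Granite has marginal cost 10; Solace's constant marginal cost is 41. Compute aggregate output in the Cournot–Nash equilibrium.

39

Granite's profit: π_G = (84 - Q)q_G - (10q_G). Setting ∂π_G/∂q_G = 0: 74 - 2q_G - (q_S) = 0.
Solace's first-order condition: 43 - 2q_S - (q_G) = 0.
So q_G = (74 - q_S)/2 and q_S = (43 - q_G)/2.
Substituting one into the other gives q_G = 35 and q_S = 4.
Total output Q = 35 + 4 = 39.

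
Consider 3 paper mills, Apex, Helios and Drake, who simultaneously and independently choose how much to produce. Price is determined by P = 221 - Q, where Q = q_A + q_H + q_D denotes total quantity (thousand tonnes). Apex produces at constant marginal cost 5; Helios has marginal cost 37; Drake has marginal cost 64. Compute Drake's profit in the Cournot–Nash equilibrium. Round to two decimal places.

Apex's profit: π_A = (221 - Q)q_A - (5q_A). Setting ∂π_A/∂q_A = 0: 216 - 2q_A - (q_H + q_D) = 0.
Helios's profit: π_H = (221 - Q)q_H - (37q_H). Setting ∂π_H/∂q_H = 0: 184 - 2q_H - (q_A + q_D) = 0.
Drake's profit: π_D = (221 - Q)q_D - (64q_D). Setting ∂π_D/∂q_D = 0: 157 - 2q_D - (q_A + q_H) = 0.
Adding the 3 first-order conditions: 557 − 4Q = 0, so Q = 557/4.
Back-substituting: q_A = (216 − 557/4) = 307/4, q_H = (184 − 557/4) = 179/4, q_D = (157 − 557/4) = 71/4.
Price P = 221 - 557/4 = 327/4.
Drake's profit: (327/4 - 64)·(71/4) = 315.0625.

315.06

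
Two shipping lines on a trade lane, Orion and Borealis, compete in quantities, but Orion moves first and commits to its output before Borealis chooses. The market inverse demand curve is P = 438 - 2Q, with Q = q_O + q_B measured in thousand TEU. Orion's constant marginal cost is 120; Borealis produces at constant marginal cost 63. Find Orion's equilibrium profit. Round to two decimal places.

Solve by backward induction. Given q_O, the follower Borealis maximises π_B = (438 - 2q_O - 2q_B)q_B - 63q_B.
Setting the follower's marginal profit to zero, 375 - 2q_O - 4q_B = 0, i.e. q_B = (375 - 2q_O)/4.
Orion substitutes q_B(q_O) into its own profit: π_O = q_O(438 - 2q_O - (375 - 2q_O)/2) - 120q_O = (501/2 - q_O)q_O - 120q_O.
Leader FOC: 261/2 - 2q_O = 0, so q_O = 261/4.
Then q_B = (375 - 2·(261/4))/4 = 489/8.
Price P = 438 - 2·(1011/8) = 741/4.
Orion's profit: (741/4 - 120)·(261/4) = 4257.5625.

4257.56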